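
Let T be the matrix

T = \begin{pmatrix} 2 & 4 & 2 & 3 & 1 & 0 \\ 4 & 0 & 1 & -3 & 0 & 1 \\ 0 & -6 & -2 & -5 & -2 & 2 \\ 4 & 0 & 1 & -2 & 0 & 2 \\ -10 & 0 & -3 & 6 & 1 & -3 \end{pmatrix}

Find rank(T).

Row reduce to echelon form.
R2 ← R2 − (2)·R1: [0, -8, -3, -9, -2, 1]
R4 ← R4 − (2)·R1: [0, -8, -3, -8, -2, 2]
R5 ← R5 + (5)·R1: [0, 20, 7, 21, 6, -3]
R3 ← R3 − (3/4)·R2: [0, 0, 1/4, 7/4, -1/2, 5/4]
R4 ← R4 − R2: [0, 0, 0, 1, 0, 1]
R5 ← R5 + (5/2)·R2: [0, 0, -1/2, -3/2, 1, -1/2]
R5 ← R5 + (2)·R3: [0, 0, 0, 2, 0, 2]
R5 ← R5 − (2)·R4: [0, 0, 0, 0, 0, 0]
Echelon form has 4 nonzero rows, so rank(T) = 4.

4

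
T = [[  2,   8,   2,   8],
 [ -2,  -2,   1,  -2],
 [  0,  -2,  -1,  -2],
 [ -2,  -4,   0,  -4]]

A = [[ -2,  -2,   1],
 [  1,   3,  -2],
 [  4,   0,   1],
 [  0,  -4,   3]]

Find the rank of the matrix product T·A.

2

First compute TA:
[[ 12, -12,  12],
 [  6,   6,  -3],
 [ -6,   2,  -3],
 [  0,   8,  -6]]
Now row reduce the product.
R2 ← R2 − (1/2)·R1: [0, 12, -9]
R3 ← R3 + (1/2)·R1: [0, -4, 3]
R3 ← R3 + (1/3)·R2: [0, 0, 0]
R4 ← R4 − (2/3)·R2: [0, 0, 0]
2 nonzero rows, so rank(TA) = 2.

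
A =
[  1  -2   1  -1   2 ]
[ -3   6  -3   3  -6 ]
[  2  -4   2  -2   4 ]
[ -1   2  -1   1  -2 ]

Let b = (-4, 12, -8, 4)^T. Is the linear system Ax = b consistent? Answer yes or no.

yes

Row reduce the augmented matrix [A | b].
R2 ← R2 + (3)·R1: [0, 0, 0, 0, 0, 0]
R3 ← R3 − (2)·R1: [0, 0, 0, 0, 0, 0]
R4 ← R4 + R1: [0, 0, 0, 0, 0, 0]
The echelon form has 1 nonzero rows, and every pivot lies in the first 5 columns, so rank(A) = rank([A|b]) = 1.
The system is consistent.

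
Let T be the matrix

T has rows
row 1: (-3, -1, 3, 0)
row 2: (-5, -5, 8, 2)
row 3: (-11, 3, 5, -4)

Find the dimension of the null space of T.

Row reduce to echelon form.
R2 ← R2 − (5/3)·R1: [0, -10/3, 3, 2]
R3 ← R3 − (11/3)·R1: [0, 20/3, -6, -4]
R3 ← R3 + (2)·R2: [0, 0, 0, 0]
2 nonzero rows, so rank(T) = 2.
T has 4 columns; by rank–nullity, nullity = 4 − 2 = 2.

2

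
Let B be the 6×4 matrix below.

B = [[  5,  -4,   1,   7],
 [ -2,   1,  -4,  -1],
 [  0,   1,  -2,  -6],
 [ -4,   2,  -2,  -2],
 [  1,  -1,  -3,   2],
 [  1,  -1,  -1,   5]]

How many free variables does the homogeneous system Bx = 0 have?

Row reduce to echelon form.
R2 ← R2 + (2/5)·R1: [0, -3/5, -18/5, 9/5]
R4 ← R4 + (4/5)·R1: [0, -6/5, -6/5, 18/5]
R5 ← R5 − (1/5)·R1: [0, -1/5, -16/5, 3/5]
R6 ← R6 − (1/5)·R1: [0, -1/5, -6/5, 18/5]
R3 ← R3 + (5/3)·R2: [0, 0, -8, -3]
R4 ← R4 − (2)·R2: [0, 0, 6, 0]
R5 ← R5 − (1/3)·R2: [0, 0, -2, 0]
R6 ← R6 − (1/3)·R2: [0, 0, 0, 3]
R4 ← R4 + (3/4)·R3: [0, 0, 0, -9/4]
R5 ← R5 − (1/4)·R3: [0, 0, 0, 3/4]
R5 ← R5 + (1/3)·R4: [0, 0, 0, 0]
R6 ← R6 + (4/3)·R4: [0, 0, 0, 0]
4 nonzero rows, so rank(B) = 4.
B has 4 columns; by rank–nullity, nullity = 4 − 4 = 0.

0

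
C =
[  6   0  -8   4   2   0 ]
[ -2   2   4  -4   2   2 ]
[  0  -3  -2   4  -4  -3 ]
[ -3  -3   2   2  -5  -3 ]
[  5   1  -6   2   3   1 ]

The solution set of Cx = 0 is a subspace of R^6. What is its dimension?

Row reduce to echelon form.
R2 ← R2 + (1/3)·R1: [0, 2, 4/3, -8/3, 8/3, 2]
R4 ← R4 + (1/2)·R1: [0, -3, -2, 4, -4, -3]
R5 ← R5 − (5/6)·R1: [0, 1, 2/3, -4/3, 4/3, 1]
R3 ← R3 + (3/2)·R2: [0, 0, 0, 0, 0, 0]
R4 ← R4 + (3/2)·R2: [0, 0, 0, 0, 0, 0]
R5 ← R5 − (1/2)·R2: [0, 0, 0, 0, 0, 0]
2 nonzero rows, so rank(C) = 2.
C has 6 columns; by rank–nullity, nullity = 6 − 2 = 4.

4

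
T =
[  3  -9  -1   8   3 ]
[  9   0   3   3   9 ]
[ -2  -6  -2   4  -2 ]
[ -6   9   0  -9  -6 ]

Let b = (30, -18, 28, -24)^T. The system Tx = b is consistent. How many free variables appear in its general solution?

Row reduce the augmented matrix [T | b].
R2 ← R2 − (3)·R1: [0, 27, 6, -21, 0, -108]
R3 ← R3 + (2/3)·R1: [0, -12, -8/3, 28/3, 0, 48]
R4 ← R4 + (2)·R1: [0, -9, -2, 7, 0, 36]
R3 ← R3 + (4/9)·R2: [0, 0, 0, 0, 0, 0]
R4 ← R4 + (1/3)·R2: [0, 0, 0, 0, 0, 0]
The echelon form has 2 nonzero rows, and every pivot lies in the first 5 columns, so rank(T) = rank([T|b]) = 2.
The system is consistent.
Free variables = (unknowns) − (rank) = 5 − 2 = 3.

3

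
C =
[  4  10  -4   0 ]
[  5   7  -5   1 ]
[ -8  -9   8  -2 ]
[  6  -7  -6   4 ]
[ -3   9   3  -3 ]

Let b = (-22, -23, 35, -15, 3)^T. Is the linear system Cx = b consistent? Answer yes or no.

Row reduce the augmented matrix [C | b].
R2 ← R2 − (5/4)·R1: [0, -11/2, 0, 1, 9/2]
R3 ← R3 + (2)·R1: [0, 11, 0, -2, -9]
R4 ← R4 − (3/2)·R1: [0, -22, 0, 4, 18]
R5 ← R5 + (3/4)·R1: [0, 33/2, 0, -3, -27/2]
R3 ← R3 + (2)·R2: [0, 0, 0, 0, 0]
R4 ← R4 − (4)·R2: [0, 0, 0, 0, 0]
R5 ← R5 + (3)·R2: [0, 0, 0, 0, 0]
The echelon form has 2 nonzero rows, and every pivot lies in the first 4 columns, so rank(C) = rank([C|b]) = 2.
The system is consistent.

yes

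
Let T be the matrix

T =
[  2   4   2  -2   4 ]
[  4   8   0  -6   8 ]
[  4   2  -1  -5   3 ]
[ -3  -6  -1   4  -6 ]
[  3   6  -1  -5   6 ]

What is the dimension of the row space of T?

Row reduce to echelon form.
R2 ← R2 − (2)·R1: [0, 0, -4, -2, 0]
R3 ← R3 − (2)·R1: [0, -6, -5, -1, -5]
R4 ← R4 + (3/2)·R1: [0, 0, 2, 1, 0]
R5 ← R5 − (3/2)·R1: [0, 0, -4, -2, 0]
Swap R2 ↔ R3
R4 ← R4 + (1/2)·R3: [0, 0, 0, 0, 0]
R5 ← R5 − R3: [0, 0, 0, 0, 0]
Echelon form has 3 nonzero rows, so rank(T) = 3.
The row space has dimension equal to the rank: 3.

3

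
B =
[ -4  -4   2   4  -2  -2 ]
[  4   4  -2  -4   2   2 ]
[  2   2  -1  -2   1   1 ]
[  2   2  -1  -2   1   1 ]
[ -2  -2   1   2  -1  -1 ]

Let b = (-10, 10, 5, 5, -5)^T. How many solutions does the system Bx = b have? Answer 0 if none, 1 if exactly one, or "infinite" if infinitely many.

infinite

Row reduce the augmented matrix [B | b].
R2 ← R2 + R1: [0, 0, 0, 0, 0, 0, 0]
R3 ← R3 + (1/2)·R1: [0, 0, 0, 0, 0, 0, 0]
R4 ← R4 + (1/2)·R1: [0, 0, 0, 0, 0, 0, 0]
R5 ← R5 − (1/2)·R1: [0, 0, 0, 0, 0, 0, 0]
The echelon form has 1 nonzero rows, and every pivot lies in the first 6 columns, so rank(B) = rank([B|b]) = 1.
The system is consistent.
rank = 1 < 6 unknowns, so there are infinitely many solutions.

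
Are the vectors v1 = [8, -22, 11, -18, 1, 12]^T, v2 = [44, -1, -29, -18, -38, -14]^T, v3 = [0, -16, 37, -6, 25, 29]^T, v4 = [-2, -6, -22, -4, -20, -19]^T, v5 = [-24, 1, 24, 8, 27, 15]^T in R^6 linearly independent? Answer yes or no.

Form the matrix with these vectors as rows and row reduce.
R2 ← R2 − (11/2)·R1: [0, 120, -179/2, 81, -87/2, -80]
R4 ← R4 + (1/4)·R1: [0, -23/2, -77/4, -17/2, -79/4, -16]
R5 ← R5 + (3)·R1: [0, -65, 57, -46, 30, 51]
R3 ← R3 + (2/15)·R2: [0, 0, 376/15, 24/5, 96/5, 55/3]
R4 ← R4 + (23/240)·R2: [0, 0, -13357/480, -59/80, -3827/160, -71/3]
R5 ← R5 + (13/24)·R2: [0, 0, 409/48, -17/8, 103/16, 23/3]
R4 ← R4 + (13357/12032)·R3: [0, 0, 0, 6905/1504, -3917/1504, -39879/12032]
R5 ← R5 − (2045/6016)·R3: [0, 0, 0, -2825/752, -67/752, 8631/6016]
R5 ← R5 + (1130/1381)·R4: [0, 0, 0, 0, -3066/1381, -1764/1381]
5 nonzero rows, so the 5 vectors span a space of dimension 5.
Since 5 = 5, the vectors are linearly independent.

yes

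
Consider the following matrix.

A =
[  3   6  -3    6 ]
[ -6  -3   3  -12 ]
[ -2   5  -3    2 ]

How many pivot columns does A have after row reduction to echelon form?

3

Row reduce to echelon form.
R2 ← R2 + (2)·R1: [0, 9, -3, 0]
R3 ← R3 + (2/3)·R1: [0, 9, -5, 6]
R3 ← R3 − R2: [0, 0, -2, 6]
Echelon form has 3 nonzero rows, so rank(A) = 3.
Each nonzero row contributes one pivot column: 3 pivot columns.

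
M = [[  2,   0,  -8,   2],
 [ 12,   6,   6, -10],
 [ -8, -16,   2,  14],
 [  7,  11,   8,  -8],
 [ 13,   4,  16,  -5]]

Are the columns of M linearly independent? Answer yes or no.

Row reduce M to echelon form.
R2 ← R2 − (6)·R1: [0, 6, 54, -22]
R3 ← R3 + (4)·R1: [0, -16, -30, 22]
R4 ← R4 − (7/2)·R1: [0, 11, 36, -15]
R5 ← R5 − (13/2)·R1: [0, 4, 68, -18]
R3 ← R3 + (8/3)·R2: [0, 0, 114, -110/3]
R4 ← R4 − (11/6)·R2: [0, 0, -63, 76/3]
R5 ← R5 − (2/3)·R2: [0, 0, 32, -10/3]
R4 ← R4 + (21/38)·R3: [0, 0, 0, 289/57]
R5 ← R5 − (16/57)·R3: [0, 0, 0, 1190/171]
R5 ← R5 − (70/51)·R4: [0, 0, 0, 0]
4 pivots among 4 columns.
Every column is a pivot column, so the columns are linearly independent.

yes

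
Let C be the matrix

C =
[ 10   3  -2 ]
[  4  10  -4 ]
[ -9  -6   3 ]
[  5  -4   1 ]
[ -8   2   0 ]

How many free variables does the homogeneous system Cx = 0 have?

Row reduce to echelon form.
R2 ← R2 − (2/5)·R1: [0, 44/5, -16/5]
R3 ← R3 + (9/10)·R1: [0, -33/10, 6/5]
R4 ← R4 − (1/2)·R1: [0, -11/2, 2]
R5 ← R5 + (4/5)·R1: [0, 22/5, -8/5]
R3 ← R3 + (3/8)·R2: [0, 0, 0]
R4 ← R4 + (5/8)·R2: [0, 0, 0]
R5 ← R5 − (1/2)·R2: [0, 0, 0]
2 nonzero rows, so rank(C) = 2.
C has 3 columns; by rank–nullity, nullity = 3 − 2 = 1.

1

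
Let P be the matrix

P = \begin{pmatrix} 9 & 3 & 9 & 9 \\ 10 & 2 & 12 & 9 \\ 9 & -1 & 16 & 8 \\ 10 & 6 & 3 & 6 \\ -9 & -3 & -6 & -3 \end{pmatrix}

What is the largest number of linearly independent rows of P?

Row reduce to echelon form.
R2 ← R2 − (10/9)·R1: [0, -4/3, 2, -1]
R3 ← R3 − R1: [0, -4, 7, -1]
R4 ← R4 − (10/9)·R1: [0, 8/3, -7, -4]
R5 ← R5 + R1: [0, 0, 3, 6]
R3 ← R3 − (3)·R2: [0, 0, 1, 2]
R4 ← R4 + (2)·R2: [0, 0, -3, -6]
R4 ← R4 + (3)·R3: [0, 0, 0, 0]
R5 ← R5 − (3)·R3: [0, 0, 0, 0]
Echelon form has 3 nonzero rows, so rank(P) = 3.
The rank gives the maximum number of linearly independent rows: 3.

3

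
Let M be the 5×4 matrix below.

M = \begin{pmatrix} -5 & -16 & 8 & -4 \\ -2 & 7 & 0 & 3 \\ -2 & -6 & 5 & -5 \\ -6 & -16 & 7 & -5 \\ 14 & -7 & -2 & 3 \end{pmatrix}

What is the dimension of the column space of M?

4

Row reduce to echelon form.
R2 ← R2 − (2/5)·R1: [0, 67/5, -16/5, 23/5]
R3 ← R3 − (2/5)·R1: [0, 2/5, 9/5, -17/5]
R4 ← R4 − (6/5)·R1: [0, 16/5, -13/5, -1/5]
R5 ← R5 + (14/5)·R1: [0, -259/5, 102/5, -41/5]
R3 ← R3 − (2/67)·R2: [0, 0, 127/67, -237/67]
R4 ← R4 − (16/67)·R2: [0, 0, -123/67, -87/67]
R5 ← R5 + (259/67)·R2: [0, 0, 538/67, 642/67]
R4 ← R4 + (123/127)·R3: [0, 0, 0, -600/127]
R5 ← R5 − (538/127)·R3: [0, 0, 0, 3120/127]
R5 ← R5 + (26/5)·R4: [0, 0, 0, 0]
Echelon form has 4 nonzero rows, so rank(M) = 4.
The column space has dimension equal to the rank: 4.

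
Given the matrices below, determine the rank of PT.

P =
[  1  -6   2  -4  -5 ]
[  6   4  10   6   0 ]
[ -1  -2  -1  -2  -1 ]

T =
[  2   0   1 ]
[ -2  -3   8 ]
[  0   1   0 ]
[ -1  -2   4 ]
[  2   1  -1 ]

First compute PT:
[[  8,  23, -58],
 [ -2, -14,  62],
 [  2,   8, -24]]
Now row reduce the product.
R2 ← R2 + (1/4)·R1: [0, -33/4, 95/2]
R3 ← R3 − (1/4)·R1: [0, 9/4, -19/2]
R3 ← R3 + (3/11)·R2: [0, 0, 38/11]
3 nonzero rows, so rank(PT) = 3.

3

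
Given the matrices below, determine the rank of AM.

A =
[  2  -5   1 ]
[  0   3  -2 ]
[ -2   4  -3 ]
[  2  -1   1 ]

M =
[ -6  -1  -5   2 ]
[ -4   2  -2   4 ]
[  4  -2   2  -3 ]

First compute AM:
[[ 12, -14,   2, -19],
 [-20,  10, -10,  18],
 [-16,  16,  -4,  21],
 [ -4,  -6,  -6,  -3]]
Now row reduce the product.
R2 ← R2 + (5/3)·R1: [0, -40/3, -20/3, -41/3]
R3 ← R3 + (4/3)·R1: [0, -8/3, -4/3, -13/3]
R4 ← R4 + (1/3)·R1: [0, -32/3, -16/3, -28/3]
R3 ← R3 − (1/5)·R2: [0, 0, 0, -8/5]
R4 ← R4 − (4/5)·R2: [0, 0, 0, 8/5]
R4 ← R4 + R3: [0, 0, 0, 0]
3 nonzero rows, so rank(AM) = 3.

3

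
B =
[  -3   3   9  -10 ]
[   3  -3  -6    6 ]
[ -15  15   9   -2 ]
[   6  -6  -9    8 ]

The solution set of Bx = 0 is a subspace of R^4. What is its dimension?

Row reduce to echelon form.
R2 ← R2 + R1: [0, 0, 3, -4]
R3 ← R3 − (5)·R1: [0, 0, -36, 48]
R4 ← R4 + (2)·R1: [0, 0, 9, -12]
R3 ← R3 + (12)·R2: [0, 0, 0, 0]
R4 ← R4 − (3)·R2: [0, 0, 0, 0]
2 nonzero rows, so rank(B) = 2.
B has 4 columns; by rank–nullity, nullity = 4 − 2 = 2.

2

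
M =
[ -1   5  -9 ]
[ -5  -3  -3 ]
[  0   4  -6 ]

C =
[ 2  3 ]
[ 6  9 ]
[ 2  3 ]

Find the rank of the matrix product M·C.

1

First compute MC:
[[ 10,  15],
 [-34, -51],
 [ 12,  18]]
Now row reduce the product.
R2 ← R2 + (17/5)·R1: [0, 0]
R3 ← R3 − (6/5)·R1: [0, 0]
1 nonzero row, so rank(MC) = 1.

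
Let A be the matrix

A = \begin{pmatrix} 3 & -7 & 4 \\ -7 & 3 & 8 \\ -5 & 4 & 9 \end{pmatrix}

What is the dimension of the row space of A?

Row reduce to echelon form.
R2 ← R2 + (7/3)·R1: [0, -40/3, 52/3]
R3 ← R3 + (5/3)·R1: [0, -23/3, 47/3]
R3 ← R3 − (23/40)·R2: [0, 0, 57/10]
Echelon form has 3 nonzero rows, so rank(A) = 3.
The row space has dimension equal to the rank: 3.

3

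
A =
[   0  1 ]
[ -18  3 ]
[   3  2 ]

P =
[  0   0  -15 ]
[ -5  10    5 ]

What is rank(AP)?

First compute AP:
[[ -5,  10,   5],
 [-15,  30, 285],
 [-10,  20, -35]]
Now row reduce the product.
R2 ← R2 − (3)·R1: [0, 0, 270]
R3 ← R3 − (2)·R1: [0, 0, -45]
R3 ← R3 + (1/6)·R2: [0, 0, 0]
2 nonzero rows, so rank(AP) = 2.

2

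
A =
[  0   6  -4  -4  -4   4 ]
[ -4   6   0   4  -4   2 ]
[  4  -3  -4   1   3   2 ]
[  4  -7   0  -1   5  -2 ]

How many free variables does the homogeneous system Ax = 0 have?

Row reduce to echelon form.
Swap R1 ↔ R2
R3 ← R3 + R1: [0, 3, -4, 5, -1, 4]
R4 ← R4 + R1: [0, -1, 0, 3, 1, 0]
R3 ← R3 − (1/2)·R2: [0, 0, -2, 7, 1, 2]
R4 ← R4 + (1/6)·R2: [0, 0, -2/3, 7/3, 1/3, 2/3]
R4 ← R4 − (1/3)·R3: [0, 0, 0, 0, 0, 0]
3 nonzero rows, so rank(A) = 3.
A has 6 columns; by rank–nullity, nullity = 6 − 3 = 3.

3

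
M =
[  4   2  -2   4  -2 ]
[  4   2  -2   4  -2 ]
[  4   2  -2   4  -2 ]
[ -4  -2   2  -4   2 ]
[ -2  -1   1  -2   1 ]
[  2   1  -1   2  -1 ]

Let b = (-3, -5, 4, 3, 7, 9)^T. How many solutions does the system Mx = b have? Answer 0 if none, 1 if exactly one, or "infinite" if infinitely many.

Row reduce the augmented matrix [M | b].
R2 ← R2 − R1: [0, 0, 0, 0, 0, -2]
R3 ← R3 − R1: [0, 0, 0, 0, 0, 7]
R4 ← R4 + R1: [0, 0, 0, 0, 0, 0]
R5 ← R5 + (1/2)·R1: [0, 0, 0, 0, 0, 11/2]
R6 ← R6 − (1/2)·R1: [0, 0, 0, 0, 0, 21/2]
R3 ← R3 + (7/2)·R2: [0, 0, 0, 0, 0, 0]
R5 ← R5 + (11/4)·R2: [0, 0, 0, 0, 0, 0]
R6 ← R6 + (21/4)·R2: [0, 0, 0, 0, 0, 0]
The echelon form has 2 nonzero rows; the last pivot sits in the augmented column, so rank(M) = 1 but rank([M|b]) = 2.
Since the ranks differ, the system is inconsistent.
It has no solutions.

0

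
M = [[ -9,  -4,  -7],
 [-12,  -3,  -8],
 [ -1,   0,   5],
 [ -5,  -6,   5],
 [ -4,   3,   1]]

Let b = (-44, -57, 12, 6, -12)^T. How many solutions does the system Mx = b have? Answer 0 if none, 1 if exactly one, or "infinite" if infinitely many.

Row reduce the augmented matrix [M | b].
R2 ← R2 − (4/3)·R1: [0, 7/3, 4/3, 5/3]
R3 ← R3 − (1/9)·R1: [0, 4/9, 52/9, 152/9]
R4 ← R4 − (5/9)·R1: [0, -34/9, 80/9, 274/9]
R5 ← R5 − (4/9)·R1: [0, 43/9, 37/9, 68/9]
R3 ← R3 − (4/21)·R2: [0, 0, 116/21, 116/7]
R4 ← R4 + (34/21)·R2: [0, 0, 232/21, 232/7]
R5 ← R5 − (43/21)·R2: [0, 0, 29/21, 29/7]
R4 ← R4 − (2)·R3: [0, 0, 0, 0]
R5 ← R5 − (1/4)·R3: [0, 0, 0, 0]
The echelon form has 3 nonzero rows, and every pivot lies in the first 3 columns, so rank(M) = rank([M|b]) = 3.
The system is consistent.
rank = 3 = number of unknowns, so the solution is unique.

1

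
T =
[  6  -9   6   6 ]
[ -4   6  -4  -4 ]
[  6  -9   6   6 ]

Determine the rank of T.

Row reduce to echelon form.
R2 ← R2 + (2/3)·R1: [0, 0, 0, 0]
R3 ← R3 − R1: [0, 0, 0, 0]
Echelon form has 1 nonzero row, so rank(T) = 1.

1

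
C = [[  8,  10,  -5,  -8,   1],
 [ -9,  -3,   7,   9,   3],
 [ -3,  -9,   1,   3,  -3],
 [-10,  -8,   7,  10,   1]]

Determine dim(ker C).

3

Row reduce to echelon form.
R2 ← R2 + (9/8)·R1: [0, 33/4, 11/8, 0, 33/8]
R3 ← R3 + (3/8)·R1: [0, -21/4, -7/8, 0, -21/8]
R4 ← R4 + (5/4)·R1: [0, 9/2, 3/4, 0, 9/4]
R3 ← R3 + (7/11)·R2: [0, 0, 0, 0, 0]
R4 ← R4 − (6/11)·R2: [0, 0, 0, 0, 0]
2 nonzero rows, so rank(C) = 2.
C has 5 columns; by rank–nullity, nullity = 5 − 2 = 3.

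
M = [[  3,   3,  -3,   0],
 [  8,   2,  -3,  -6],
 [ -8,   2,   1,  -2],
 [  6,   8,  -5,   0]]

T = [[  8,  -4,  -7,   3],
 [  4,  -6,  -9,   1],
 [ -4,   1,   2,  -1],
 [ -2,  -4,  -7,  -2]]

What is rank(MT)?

First compute MT:
[[ 48, -33, -54,  15],
 [ 96, -23, -38,  41],
 [-56,  29,  54, -19],
 [100, -77, -124,  31]]
Now row reduce the product.
R2 ← R2 − (2)·R1: [0, 43, 70, 11]
R3 ← R3 + (7/6)·R1: [0, -19/2, -9, -3/2]
R4 ← R4 − (25/12)·R1: [0, -33/4, -23/2, -1/4]
R3 ← R3 + (19/86)·R2: [0, 0, 278/43, 40/43]
R4 ← R4 + (33/172)·R2: [0, 0, 83/43, 80/43]
R4 ← R4 − (83/278)·R3: [0, 0, 0, 220/139]
4 nonzero rows, so rank(MT) = 4.

4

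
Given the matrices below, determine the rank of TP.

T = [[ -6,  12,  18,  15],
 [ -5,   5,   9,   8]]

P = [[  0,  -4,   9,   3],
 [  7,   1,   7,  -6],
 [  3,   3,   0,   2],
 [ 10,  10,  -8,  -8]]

2

First compute TP:
[[288, 240, -90, -174],
 [142, 132, -74, -91]]
Now row reduce the product.
R2 ← R2 − (71/144)·R1: [0, 41/3, -237/8, -125/24]
2 nonzero rows, so rank(TP) = 2.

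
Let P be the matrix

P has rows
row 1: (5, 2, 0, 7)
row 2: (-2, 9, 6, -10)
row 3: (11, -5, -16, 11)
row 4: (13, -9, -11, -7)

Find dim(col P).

4

Row reduce to echelon form.
R2 ← R2 + (2/5)·R1: [0, 49/5, 6, -36/5]
R3 ← R3 − (11/5)·R1: [0, -47/5, -16, -22/5]
R4 ← R4 − (13/5)·R1: [0, -71/5, -11, -126/5]
R3 ← R3 + (47/49)·R2: [0, 0, -502/49, -554/49]
R4 ← R4 + (71/49)·R2: [0, 0, -113/49, -1746/49]
R4 ← R4 − (113/502)·R3: [0, 0, 0, -8305/251]
Echelon form has 4 nonzero rows, so rank(P) = 4.
The column space has dimension equal to the rank: 4.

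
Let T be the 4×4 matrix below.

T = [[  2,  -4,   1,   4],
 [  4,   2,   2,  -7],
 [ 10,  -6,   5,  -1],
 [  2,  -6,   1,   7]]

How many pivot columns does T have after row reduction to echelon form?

2

Row reduce to echelon form.
R2 ← R2 − (2)·R1: [0, 10, 0, -15]
R3 ← R3 − (5)·R1: [0, 14, 0, -21]
R4 ← R4 − R1: [0, -2, 0, 3]
R3 ← R3 − (7/5)·R2: [0, 0, 0, 0]
R4 ← R4 + (1/5)·R2: [0, 0, 0, 0]
Echelon form has 2 nonzero rows, so rank(T) = 2.
Each nonzero row contributes one pivot column: 2 pivot columns.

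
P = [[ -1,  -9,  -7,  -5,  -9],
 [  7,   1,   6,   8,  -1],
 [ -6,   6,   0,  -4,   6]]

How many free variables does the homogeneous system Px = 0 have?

2

Row reduce to echelon form.
R2 ← R2 + (7)·R1: [0, -62, -43, -27, -64]
R3 ← R3 − (6)·R1: [0, 60, 42, 26, 60]
R3 ← R3 + (30/31)·R2: [0, 0, 12/31, -4/31, -60/31]
3 nonzero rows, so rank(P) = 3.
P has 5 columns; by rank–nullity, nullity = 5 − 3 = 2.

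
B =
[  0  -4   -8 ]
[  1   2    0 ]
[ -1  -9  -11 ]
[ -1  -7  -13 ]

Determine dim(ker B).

0

Row reduce to echelon form.
Swap R1 ↔ R2
R3 ← R3 + R1: [0, -7, -11]
R4 ← R4 + R1: [0, -5, -13]
R3 ← R3 − (7/4)·R2: [0, 0, 3]
R4 ← R4 − (5/4)·R2: [0, 0, -3]
R4 ← R4 + R3: [0, 0, 0]
3 nonzero rows, so rank(B) = 3.
B has 3 columns; by rank–nullity, nullity = 3 − 3 = 0.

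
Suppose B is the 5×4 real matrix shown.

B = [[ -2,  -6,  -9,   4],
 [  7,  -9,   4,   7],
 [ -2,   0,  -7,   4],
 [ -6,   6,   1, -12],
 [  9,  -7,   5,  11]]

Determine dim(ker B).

Row reduce to echelon form.
R2 ← R2 + (7/2)·R1: [0, -30, -55/2, 21]
R3 ← R3 − R1: [0, 6, 2, 0]
R4 ← R4 − (3)·R1: [0, 24, 28, -24]
R5 ← R5 + (9/2)·R1: [0, -34, -71/2, 29]
R3 ← R3 + (1/5)·R2: [0, 0, -7/2, 21/5]
R4 ← R4 + (4/5)·R2: [0, 0, 6, -36/5]
R5 ← R5 − (17/15)·R2: [0, 0, -13/3, 26/5]
R4 ← R4 + (12/7)·R3: [0, 0, 0, 0]
R5 ← R5 − (26/21)·R3: [0, 0, 0, 0]
3 nonzero rows, so rank(B) = 3.
B has 4 columns; by rank–nullity, nullity = 4 − 3 = 1.

1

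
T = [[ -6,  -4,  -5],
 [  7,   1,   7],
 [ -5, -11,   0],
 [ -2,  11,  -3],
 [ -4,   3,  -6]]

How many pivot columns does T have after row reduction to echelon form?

3

Row reduce to echelon form.
R2 ← R2 + (7/6)·R1: [0, -11/3, 7/6]
R3 ← R3 − (5/6)·R1: [0, -23/3, 25/6]
R4 ← R4 − (1/3)·R1: [0, 37/3, -4/3]
R5 ← R5 − (2/3)·R1: [0, 17/3, -8/3]
R3 ← R3 − (23/11)·R2: [0, 0, 19/11]
R4 ← R4 + (37/11)·R2: [0, 0, 57/22]
R5 ← R5 + (17/11)·R2: [0, 0, -19/22]
R4 ← R4 − (3/2)·R3: [0, 0, 0]
R5 ← R5 + (1/2)·R3: [0, 0, 0]
Echelon form has 3 nonzero rows, so rank(T) = 3.
Each nonzero row contributes one pivot column: 3 pivot columns.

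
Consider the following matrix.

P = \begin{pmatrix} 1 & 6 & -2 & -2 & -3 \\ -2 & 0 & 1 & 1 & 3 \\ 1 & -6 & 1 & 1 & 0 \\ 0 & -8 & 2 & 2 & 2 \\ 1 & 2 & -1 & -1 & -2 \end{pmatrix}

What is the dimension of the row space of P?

Row reduce to echelon form.
R2 ← R2 + (2)·R1: [0, 12, -3, -3, -3]
R3 ← R3 − R1: [0, -12, 3, 3, 3]
R5 ← R5 − R1: [0, -4, 1, 1, 1]
R3 ← R3 + R2: [0, 0, 0, 0, 0]
R4 ← R4 + (2/3)·R2: [0, 0, 0, 0, 0]
R5 ← R5 + (1/3)·R2: [0, 0, 0, 0, 0]
Echelon form has 2 nonzero rows, so rank(P) = 2.
The row space has dimension equal to the rank: 2.

2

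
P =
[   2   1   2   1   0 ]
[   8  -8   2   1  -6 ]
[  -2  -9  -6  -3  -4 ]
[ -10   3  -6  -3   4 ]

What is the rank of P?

Row reduce to echelon form.
R2 ← R2 − (4)·R1: [0, -12, -6, -3, -6]
R3 ← R3 + R1: [0, -8, -4, -2, -4]
R4 ← R4 + (5)·R1: [0, 8, 4, 2, 4]
R3 ← R3 − (2/3)·R2: [0, 0, 0, 0, 0]
R4 ← R4 + (2/3)·R2: [0, 0, 0, 0, 0]
Echelon form has 2 nonzero rows, so rank(P) = 2.

2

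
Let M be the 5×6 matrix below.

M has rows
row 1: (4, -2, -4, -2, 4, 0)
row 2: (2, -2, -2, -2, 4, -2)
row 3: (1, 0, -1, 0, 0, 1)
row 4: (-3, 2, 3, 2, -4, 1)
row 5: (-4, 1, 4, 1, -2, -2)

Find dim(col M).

2

Row reduce to echelon form.
R2 ← R2 − (1/2)·R1: [0, -1, 0, -1, 2, -2]
R3 ← R3 − (1/4)·R1: [0, 1/2, 0, 1/2, -1, 1]
R4 ← R4 + (3/4)·R1: [0, 1/2, 0, 1/2, -1, 1]
R5 ← R5 + R1: [0, -1, 0, -1, 2, -2]
R3 ← R3 + (1/2)·R2: [0, 0, 0, 0, 0, 0]
R4 ← R4 + (1/2)·R2: [0, 0, 0, 0, 0, 0]
R5 ← R5 − R2: [0, 0, 0, 0, 0, 0]
Echelon form has 2 nonzero rows, so rank(M) = 2.
The column space has dimension equal to the rank: 2.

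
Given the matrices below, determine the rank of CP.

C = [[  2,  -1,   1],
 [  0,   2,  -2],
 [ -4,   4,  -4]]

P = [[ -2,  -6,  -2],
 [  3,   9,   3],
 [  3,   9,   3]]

1

First compute CP:
[[ -4, -12,  -4],
 [  0,   0,   0],
 [  8,  24,   8]]
Now row reduce the product.
R3 ← R3 + (2)·R1: [0, 0, 0]
1 nonzero row, so rank(CP) = 1.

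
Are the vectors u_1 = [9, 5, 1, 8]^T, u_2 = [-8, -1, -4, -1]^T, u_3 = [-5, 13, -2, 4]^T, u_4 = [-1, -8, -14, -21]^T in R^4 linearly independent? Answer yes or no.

yes

Form the matrix with these vectors as rows and row reduce.
R2 ← R2 + (8/9)·R1: [0, 31/9, -28/9, 55/9]
R3 ← R3 + (5/9)·R1: [0, 142/9, -13/9, 76/9]
R4 ← R4 + (1/9)·R1: [0, -67/9, -125/9, -181/9]
R3 ← R3 − (142/31)·R2: [0, 0, 397/31, -606/31]
R4 ← R4 + (67/31)·R2: [0, 0, -639/31, -214/31]
R4 ← R4 + (639/397)·R3: [0, 0, 0, -15232/397]
4 nonzero rows, so the 4 vectors span a space of dimension 4.
Since 4 = 4, the vectors are linearly independent.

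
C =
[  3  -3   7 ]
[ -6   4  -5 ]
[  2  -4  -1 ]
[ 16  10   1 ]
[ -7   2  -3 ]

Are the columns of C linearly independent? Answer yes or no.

Row reduce C to echelon form.
R2 ← R2 + (2)·R1: [0, -2, 9]
R3 ← R3 − (2/3)·R1: [0, -2, -17/3]
R4 ← R4 − (16/3)·R1: [0, 26, -109/3]
R5 ← R5 + (7/3)·R1: [0, -5, 40/3]
R3 ← R3 − R2: [0, 0, -44/3]
R4 ← R4 + (13)·R2: [0, 0, 242/3]
R5 ← R5 − (5/2)·R2: [0, 0, -55/6]
R4 ← R4 + (11/2)·R3: [0, 0, 0]
R5 ← R5 − (5/8)·R3: [0, 0, 0]
3 pivots among 3 columns.
Every column is a pivot column, so the columns are linearly independent.

yes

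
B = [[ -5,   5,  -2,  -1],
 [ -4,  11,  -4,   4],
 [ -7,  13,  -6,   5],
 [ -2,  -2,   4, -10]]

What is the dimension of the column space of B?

Row reduce to echelon form.
R2 ← R2 − (4/5)·R1: [0, 7, -12/5, 24/5]
R3 ← R3 − (7/5)·R1: [0, 6, -16/5, 32/5]
R4 ← R4 − (2/5)·R1: [0, -4, 24/5, -48/5]
R3 ← R3 − (6/7)·R2: [0, 0, -8/7, 16/7]
R4 ← R4 + (4/7)·R2: [0, 0, 24/7, -48/7]
R4 ← R4 + (3)·R3: [0, 0, 0, 0]
Echelon form has 3 nonzero rows, so rank(B) = 3.
The column space has dimension equal to the rank: 3.

3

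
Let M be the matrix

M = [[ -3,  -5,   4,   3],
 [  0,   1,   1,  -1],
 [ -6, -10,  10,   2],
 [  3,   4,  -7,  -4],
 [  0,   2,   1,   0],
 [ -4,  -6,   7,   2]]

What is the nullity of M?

Row reduce to echelon form.
R3 ← R3 − (2)·R1: [0, 0, 2, -4]
R4 ← R4 + R1: [0, -1, -3, -1]
R6 ← R6 − (4/3)·R1: [0, 2/3, 5/3, -2]
R4 ← R4 + R2: [0, 0, -2, -2]
R5 ← R5 − (2)·R2: [0, 0, -1, 2]
R6 ← R6 − (2/3)·R2: [0, 0, 1, -4/3]
R4 ← R4 + R3: [0, 0, 0, -6]
R5 ← R5 + (1/2)·R3: [0, 0, 0, 0]
R6 ← R6 − (1/2)·R3: [0, 0, 0, 2/3]
R6 ← R6 + (1/9)·R4: [0, 0, 0, 0]
4 nonzero rows, so rank(M) = 4.
M has 4 columns; by rank–nullity, nullity = 4 − 4 = 0.

0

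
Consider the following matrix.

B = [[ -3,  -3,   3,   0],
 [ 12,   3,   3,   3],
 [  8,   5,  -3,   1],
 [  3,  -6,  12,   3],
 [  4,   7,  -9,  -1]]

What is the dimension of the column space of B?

2

Row reduce to echelon form.
R2 ← R2 + (4)·R1: [0, -9, 15, 3]
R3 ← R3 + (8/3)·R1: [0, -3, 5, 1]
R4 ← R4 + R1: [0, -9, 15, 3]
R5 ← R5 + (4/3)·R1: [0, 3, -5, -1]
R3 ← R3 − (1/3)·R2: [0, 0, 0, 0]
R4 ← R4 − R2: [0, 0, 0, 0]
R5 ← R5 + (1/3)·R2: [0, 0, 0, 0]
Echelon form has 2 nonzero rows, so rank(B) = 2.
The column space has dimension equal to the rank: 2.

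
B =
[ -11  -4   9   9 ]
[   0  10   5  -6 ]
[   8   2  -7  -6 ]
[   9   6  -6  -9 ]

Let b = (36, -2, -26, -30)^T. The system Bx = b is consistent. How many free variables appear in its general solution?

Row reduce the augmented matrix [B | b].
R3 ← R3 + (8/11)·R1: [0, -10/11, -5/11, 6/11, 2/11]
R4 ← R4 + (9/11)·R1: [0, 30/11, 15/11, -18/11, -6/11]
R3 ← R3 + (1/11)·R2: [0, 0, 0, 0, 0]
R4 ← R4 − (3/11)·R2: [0, 0, 0, 0, 0]
The echelon form has 2 nonzero rows, and every pivot lies in the first 4 columns, so rank(B) = rank([B|b]) = 2.
The system is consistent.
Free variables = (unknowns) − (rank) = 4 − 2 = 2.

2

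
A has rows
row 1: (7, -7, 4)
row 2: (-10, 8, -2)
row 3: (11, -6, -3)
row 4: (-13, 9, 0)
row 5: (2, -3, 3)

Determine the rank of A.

2

Row reduce to echelon form.
R2 ← R2 + (10/7)·R1: [0, -2, 26/7]
R3 ← R3 − (11/7)·R1: [0, 5, -65/7]
R4 ← R4 + (13/7)·R1: [0, -4, 52/7]
R5 ← R5 − (2/7)·R1: [0, -1, 13/7]
R3 ← R3 + (5/2)·R2: [0, 0, 0]
R4 ← R4 − (2)·R2: [0, 0, 0]
R5 ← R5 − (1/2)·R2: [0, 0, 0]
Echelon form has 2 nonzero rows, so rank(A) = 2.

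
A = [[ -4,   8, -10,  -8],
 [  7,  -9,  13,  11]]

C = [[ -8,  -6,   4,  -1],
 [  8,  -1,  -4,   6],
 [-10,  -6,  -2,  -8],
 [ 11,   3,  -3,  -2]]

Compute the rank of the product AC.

2

First compute AC:
[[108,  52,  -4, 148],
 [-137, -78,   5, -187]]
Now row reduce the product.
R2 ← R2 + (137/108)·R1: [0, -325/27, -2/27, 20/27]
2 nonzero rows, so rank(AC) = 2.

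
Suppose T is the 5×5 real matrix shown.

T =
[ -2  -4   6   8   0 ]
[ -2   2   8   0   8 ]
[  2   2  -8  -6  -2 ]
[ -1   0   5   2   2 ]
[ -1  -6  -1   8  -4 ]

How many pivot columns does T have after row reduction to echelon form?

Row reduce to echelon form.
R2 ← R2 − R1: [0, 6, 2, -8, 8]
R3 ← R3 + R1: [0, -2, -2, 2, -2]
R4 ← R4 − (1/2)·R1: [0, 2, 2, -2, 2]
R5 ← R5 − (1/2)·R1: [0, -4, -4, 4, -4]
R3 ← R3 + (1/3)·R2: [0, 0, -4/3, -2/3, 2/3]
R4 ← R4 − (1/3)·R2: [0, 0, 4/3, 2/3, -2/3]
R5 ← R5 + (2/3)·R2: [0, 0, -8/3, -4/3, 4/3]
R4 ← R4 + R3: [0, 0, 0, 0, 0]
R5 ← R5 − (2)·R3: [0, 0, 0, 0, 0]
Echelon form has 3 nonzero rows, so rank(T) = 3.
Each nonzero row contributes one pivot column: 3 pivot columns.

3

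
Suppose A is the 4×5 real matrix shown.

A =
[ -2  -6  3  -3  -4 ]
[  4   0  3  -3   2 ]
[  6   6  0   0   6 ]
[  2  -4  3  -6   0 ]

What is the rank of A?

Row reduce to echelon form.
R2 ← R2 + (2)·R1: [0, -12, 9, -9, -6]
R3 ← R3 + (3)·R1: [0, -12, 9, -9, -6]
R4 ← R4 + R1: [0, -10, 6, -9, -4]
R3 ← R3 − R2: [0, 0, 0, 0, 0]
R4 ← R4 − (5/6)·R2: [0, 0, -3/2, -3/2, 1]
Swap R3 ↔ R4
Echelon form has 3 nonzero rows, so rank(A) = 3.

3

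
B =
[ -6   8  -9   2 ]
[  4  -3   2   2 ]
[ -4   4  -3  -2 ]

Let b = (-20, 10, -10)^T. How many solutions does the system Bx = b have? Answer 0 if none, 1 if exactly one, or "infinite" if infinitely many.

Row reduce the augmented matrix [B | b].
R2 ← R2 + (2/3)·R1: [0, 7/3, -4, 10/3, -10/3]
R3 ← R3 − (2/3)·R1: [0, -4/3, 3, -10/3, 10/3]
R3 ← R3 + (4/7)·R2: [0, 0, 5/7, -10/7, 10/7]
The echelon form has 3 nonzero rows, and every pivot lies in the first 4 columns, so rank(B) = rank([B|b]) = 3.
The system is consistent.
rank = 3 < 4 unknowns, so there are infinitely many solutions.

infinite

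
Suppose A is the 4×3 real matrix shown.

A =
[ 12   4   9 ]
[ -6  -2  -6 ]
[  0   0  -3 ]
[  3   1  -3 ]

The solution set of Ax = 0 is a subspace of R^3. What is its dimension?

1

Row reduce to echelon form.
R2 ← R2 + (1/2)·R1: [0, 0, -3/2]
R4 ← R4 − (1/4)·R1: [0, 0, -21/4]
R3 ← R3 − (2)·R2: [0, 0, 0]
R4 ← R4 − (7/2)·R2: [0, 0, 0]
2 nonzero rows, so rank(A) = 2.
A has 3 columns; by rank–nullity, nullity = 3 − 2 = 1.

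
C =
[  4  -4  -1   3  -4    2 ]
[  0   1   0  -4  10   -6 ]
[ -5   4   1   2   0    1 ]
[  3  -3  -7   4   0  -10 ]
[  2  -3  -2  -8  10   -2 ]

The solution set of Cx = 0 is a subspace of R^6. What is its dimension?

Row reduce to echelon form.
R3 ← R3 + (5/4)·R1: [0, -1, -1/4, 23/4, -5, 7/2]
R4 ← R4 − (3/4)·R1: [0, 0, -25/4, 7/4, 3, -23/2]
R5 ← R5 − (1/2)·R1: [0, -1, -3/2, -19/2, 12, -3]
R3 ← R3 + R2: [0, 0, -1/4, 7/4, 5, -5/2]
R5 ← R5 + R2: [0, 0, -3/2, -27/2, 22, -9]
R4 ← R4 − (25)·R3: [0, 0, 0, -42, -122, 51]
R5 ← R5 − (6)·R3: [0, 0, 0, -24, -8, 6]
R5 ← R5 − (4/7)·R4: [0, 0, 0, 0, 432/7, -162/7]
5 nonzero rows, so rank(C) = 5.
C has 6 columns; by rank–nullity, nullity = 6 − 5 = 1.

1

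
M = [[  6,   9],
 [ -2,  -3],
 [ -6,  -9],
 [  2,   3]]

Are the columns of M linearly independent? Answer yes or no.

no

Row reduce M to echelon form.
R2 ← R2 + (1/3)·R1: [0, 0]
R3 ← R3 + R1: [0, 0]
R4 ← R4 − (1/3)·R1: [0, 0]
1 pivot among 2 columns.
Only 1 < 2 pivot columns, so the columns are linearly dependent.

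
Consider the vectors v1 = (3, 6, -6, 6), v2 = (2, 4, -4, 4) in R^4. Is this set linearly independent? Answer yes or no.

Form the matrix with these vectors as rows and row reduce.
R2 ← R2 − (2/3)·R1: [0, 0, 0, 0]
1 nonzero row, so the 2 vectors span a space of dimension 1.
Since 1 < 2, the vectors are linearly dependent.

no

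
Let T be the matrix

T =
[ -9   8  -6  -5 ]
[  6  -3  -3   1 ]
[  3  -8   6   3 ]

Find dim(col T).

3

Row reduce to echelon form.
R2 ← R2 + (2/3)·R1: [0, 7/3, -7, -7/3]
R3 ← R3 + (1/3)·R1: [0, -16/3, 4, 4/3]
R3 ← R3 + (16/7)·R2: [0, 0, -12, -4]
Echelon form has 3 nonzero rows, so rank(T) = 3.
The column space has dimension equal to the rank: 3.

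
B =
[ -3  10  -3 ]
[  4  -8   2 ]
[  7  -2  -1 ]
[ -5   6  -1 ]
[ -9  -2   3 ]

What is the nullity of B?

1

Row reduce to echelon form.
R2 ← R2 + (4/3)·R1: [0, 16/3, -2]
R3 ← R3 + (7/3)·R1: [0, 64/3, -8]
R4 ← R4 − (5/3)·R1: [0, -32/3, 4]
R5 ← R5 − (3)·R1: [0, -32, 12]
R3 ← R3 − (4)·R2: [0, 0, 0]
R4 ← R4 + (2)·R2: [0, 0, 0]
R5 ← R5 + (6)·R2: [0, 0, 0]
2 nonzero rows, so rank(B) = 2.
B has 3 columns; by rank–nullity, nullity = 3 − 2 = 1.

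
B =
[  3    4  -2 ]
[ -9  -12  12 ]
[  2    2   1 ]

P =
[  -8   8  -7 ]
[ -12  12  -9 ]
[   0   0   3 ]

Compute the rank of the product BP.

First compute BP:
[[-72,  72, -63],
 [216, -216, 207],
 [-40,  40, -29]]
Now row reduce the product.
R2 ← R2 + (3)·R1: [0, 0, 18]
R3 ← R3 − (5/9)·R1: [0, 0, 6]
R3 ← R3 − (1/3)·R2: [0, 0, 0]
2 nonzero rows, so rank(BP) = 2.

2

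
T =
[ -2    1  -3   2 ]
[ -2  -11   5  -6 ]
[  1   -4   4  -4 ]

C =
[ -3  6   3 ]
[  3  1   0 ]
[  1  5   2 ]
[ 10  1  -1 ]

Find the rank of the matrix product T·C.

2

First compute TC:
[[ 26, -24, -14],
 [-82,  -4,  10],
 [-51,  18,  15]]
Now row reduce the product.
R2 ← R2 + (41/13)·R1: [0, -1036/13, -444/13]
R3 ← R3 + (51/26)·R1: [0, -378/13, -162/13]
R3 ← R3 − (27/74)·R2: [0, 0, 0]
2 nonzero rows, so rank(TC) = 2.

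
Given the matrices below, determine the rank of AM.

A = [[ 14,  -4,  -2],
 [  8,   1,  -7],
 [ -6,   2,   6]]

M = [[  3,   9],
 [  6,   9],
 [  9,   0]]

First compute AM:
[[  0,  90],
 [-33,  81],
 [ 48, -36]]
Now row reduce the product.
Swap R1 ↔ R2
R3 ← R3 + (16/11)·R1: [0, 900/11]
R3 ← R3 − (10/11)·R2: [0, 0]
2 nonzero rows, so rank(AM) = 2.

2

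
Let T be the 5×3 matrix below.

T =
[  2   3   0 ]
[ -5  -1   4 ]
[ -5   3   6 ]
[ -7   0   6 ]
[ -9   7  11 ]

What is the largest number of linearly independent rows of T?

Row reduce to echelon form.
R2 ← R2 + (5/2)·R1: [0, 13/2, 4]
R3 ← R3 + (5/2)·R1: [0, 21/2, 6]
R4 ← R4 + (7/2)·R1: [0, 21/2, 6]
R5 ← R5 + (9/2)·R1: [0, 41/2, 11]
R3 ← R3 − (21/13)·R2: [0, 0, -6/13]
R4 ← R4 − (21/13)·R2: [0, 0, -6/13]
R5 ← R5 − (41/13)·R2: [0, 0, -21/13]
R4 ← R4 − R3: [0, 0, 0]
R5 ← R5 − (7/2)·R3: [0, 0, 0]
Echelon form has 3 nonzero rows, so rank(T) = 3.
The rank gives the maximum number of linearly independent rows: 3.

3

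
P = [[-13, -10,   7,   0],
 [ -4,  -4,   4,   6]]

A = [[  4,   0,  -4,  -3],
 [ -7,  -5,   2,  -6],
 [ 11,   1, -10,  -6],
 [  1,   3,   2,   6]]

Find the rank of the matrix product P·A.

2

First compute PA:
[[ 95,  57, -38,  57],
 [ 62,  42, -20,  48]]
Now row reduce the product.
R2 ← R2 − (62/95)·R1: [0, 24/5, 24/5, 54/5]
2 nonzero rows, so rank(PA) = 2.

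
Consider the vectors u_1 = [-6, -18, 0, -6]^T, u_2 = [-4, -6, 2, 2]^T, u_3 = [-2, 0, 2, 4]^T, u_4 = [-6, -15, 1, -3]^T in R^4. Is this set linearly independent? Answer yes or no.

Form the matrix with these vectors as rows and row reduce.
R2 ← R2 − (2/3)·R1: [0, 6, 2, 6]
R3 ← R3 − (1/3)·R1: [0, 6, 2, 6]
R4 ← R4 − R1: [0, 3, 1, 3]
R3 ← R3 − R2: [0, 0, 0, 0]
R4 ← R4 − (1/2)·R2: [0, 0, 0, 0]
2 nonzero rows, so the 4 vectors span a space of dimension 2.
Since 2 < 4, the vectors are linearly dependent.

no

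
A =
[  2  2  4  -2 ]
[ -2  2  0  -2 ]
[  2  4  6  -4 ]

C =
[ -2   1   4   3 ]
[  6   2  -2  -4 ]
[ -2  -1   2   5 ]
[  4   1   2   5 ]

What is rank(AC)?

2

First compute AC:
[[ -8,   0,   8,   8],
 [  8,   0, -16, -24],
 [ -8,   0,   4,   0]]
Now row reduce the product.
R2 ← R2 + R1: [0, 0, -8, -16]
R3 ← R3 − R1: [0, 0, -4, -8]
R3 ← R3 − (1/2)·R2: [0, 0, 0, 0]
2 nonzero rows, so rank(AC) = 2.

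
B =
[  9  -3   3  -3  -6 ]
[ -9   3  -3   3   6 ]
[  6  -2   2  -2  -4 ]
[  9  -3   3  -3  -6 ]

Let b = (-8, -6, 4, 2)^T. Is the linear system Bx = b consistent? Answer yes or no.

Row reduce the augmented matrix [B | b].
R2 ← R2 + R1: [0, 0, 0, 0, 0, -14]
R3 ← R3 − (2/3)·R1: [0, 0, 0, 0, 0, 28/3]
R4 ← R4 − R1: [0, 0, 0, 0, 0, 10]
R3 ← R3 + (2/3)·R2: [0, 0, 0, 0, 0, 0]
R4 ← R4 + (5/7)·R2: [0, 0, 0, 0, 0, 0]
The echelon form has 2 nonzero rows; the last pivot sits in the augmented column, so rank(B) = 1 but rank([B|b]) = 2.
Since the ranks differ, the system is inconsistent.

no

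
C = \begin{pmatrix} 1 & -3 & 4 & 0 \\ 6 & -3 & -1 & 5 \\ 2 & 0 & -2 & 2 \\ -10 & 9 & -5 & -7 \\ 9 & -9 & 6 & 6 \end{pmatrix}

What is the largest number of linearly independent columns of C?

Row reduce to echelon form.
R2 ← R2 − (6)·R1: [0, 15, -25, 5]
R3 ← R3 − (2)·R1: [0, 6, -10, 2]
R4 ← R4 + (10)·R1: [0, -21, 35, -7]
R5 ← R5 − (9)·R1: [0, 18, -30, 6]
R3 ← R3 − (2/5)·R2: [0, 0, 0, 0]
R4 ← R4 + (7/5)·R2: [0, 0, 0, 0]
R5 ← R5 − (6/5)·R2: [0, 0, 0, 0]
Echelon form has 2 nonzero rows, so rank(C) = 2.
The rank gives the maximum number of linearly independent columns: 2.

2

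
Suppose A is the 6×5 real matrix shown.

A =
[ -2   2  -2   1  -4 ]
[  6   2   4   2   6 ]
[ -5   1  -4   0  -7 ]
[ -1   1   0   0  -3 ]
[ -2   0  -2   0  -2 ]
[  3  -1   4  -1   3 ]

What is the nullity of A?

Row reduce to echelon form.
R2 ← R2 + (3)·R1: [0, 8, -2, 5, -6]
R3 ← R3 − (5/2)·R1: [0, -4, 1, -5/2, 3]
R4 ← R4 − (1/2)·R1: [0, 0, 1, -1/2, -1]
R5 ← R5 − R1: [0, -2, 0, -1, 2]
R6 ← R6 + (3/2)·R1: [0, 2, 1, 1/2, -3]
R3 ← R3 + (1/2)·R2: [0, 0, 0, 0, 0]
R5 ← R5 + (1/4)·R2: [0, 0, -1/2, 1/4, 1/2]
R6 ← R6 − (1/4)·R2: [0, 0, 3/2, -3/4, -3/2]
Swap R3 ↔ R4
R5 ← R5 + (1/2)·R3: [0, 0, 0, 0, 0]
R6 ← R6 − (3/2)·R3: [0, 0, 0, 0, 0]
3 nonzero rows, so rank(A) = 3.
A has 5 columns; by rank–nullity, nullity = 5 − 3 = 2.

2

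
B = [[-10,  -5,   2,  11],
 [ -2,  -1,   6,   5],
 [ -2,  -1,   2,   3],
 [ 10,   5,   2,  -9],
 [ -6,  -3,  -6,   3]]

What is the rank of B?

2

Row reduce to echelon form.
R2 ← R2 − (1/5)·R1: [0, 0, 28/5, 14/5]
R3 ← R3 − (1/5)·R1: [0, 0, 8/5, 4/5]
R4 ← R4 + R1: [0, 0, 4, 2]
R5 ← R5 − (3/5)·R1: [0, 0, -36/5, -18/5]
R3 ← R3 − (2/7)·R2: [0, 0, 0, 0]
R4 ← R4 − (5/7)·R2: [0, 0, 0, 0]
R5 ← R5 + (9/7)·R2: [0, 0, 0, 0]
Echelon form has 2 nonzero rows, so rank(B) = 2.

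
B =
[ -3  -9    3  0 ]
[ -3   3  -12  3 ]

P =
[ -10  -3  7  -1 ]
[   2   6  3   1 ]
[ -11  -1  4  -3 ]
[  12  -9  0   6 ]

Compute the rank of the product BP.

First compute BP:
[[-21, -48, -36, -15],
 [204,  12, -60,  60]]
Now row reduce the product.
R2 ← R2 + (68/7)·R1: [0, -3180/7, -2868/7, -600/7]
2 nonzero rows, so rank(BP) = 2.

2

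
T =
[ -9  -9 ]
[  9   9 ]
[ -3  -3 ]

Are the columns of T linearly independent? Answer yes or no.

no

Row reduce T to echelon form.
R2 ← R2 + R1: [0, 0]
R3 ← R3 − (1/3)·R1: [0, 0]
1 pivot among 2 columns.
Only 1 < 2 pivot columns, so the columns are linearly dependent.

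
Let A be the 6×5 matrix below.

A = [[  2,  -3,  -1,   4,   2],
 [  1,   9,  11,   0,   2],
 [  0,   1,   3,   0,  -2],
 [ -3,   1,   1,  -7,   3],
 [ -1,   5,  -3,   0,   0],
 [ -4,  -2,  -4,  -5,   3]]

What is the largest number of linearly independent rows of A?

5

Row reduce to echelon form.
R2 ← R2 − (1/2)·R1: [0, 21/2, 23/2, -2, 1]
R4 ← R4 + (3/2)·R1: [0, -7/2, -1/2, -1, 6]
R5 ← R5 + (1/2)·R1: [0, 7/2, -7/2, 2, 1]
R6 ← R6 + (2)·R1: [0, -8, -6, 3, 7]
R3 ← R3 − (2/21)·R2: [0, 0, 40/21, 4/21, -44/21]
R4 ← R4 + (1/3)·R2: [0, 0, 10/3, -5/3, 19/3]
R5 ← R5 − (1/3)·R2: [0, 0, -22/3, 8/3, 2/3]
R6 ← R6 + (16/21)·R2: [0, 0, 58/21, 31/21, 163/21]
R4 ← R4 − (7/4)·R3: [0, 0, 0, -2, 10]
R5 ← R5 + (77/20)·R3: [0, 0, 0, 17/5, -37/5]
R6 ← R6 − (29/20)·R3: [0, 0, 0, 6/5, 54/5]
R5 ← R5 + (17/10)·R4: [0, 0, 0, 0, 48/5]
R6 ← R6 + (3/5)·R4: [0, 0, 0, 0, 84/5]
R6 ← R6 − (7/4)·R5: [0, 0, 0, 0, 0]
Echelon form has 5 nonzero rows, so rank(A) = 5.
The rank gives the maximum number of linearly independent rows: 5.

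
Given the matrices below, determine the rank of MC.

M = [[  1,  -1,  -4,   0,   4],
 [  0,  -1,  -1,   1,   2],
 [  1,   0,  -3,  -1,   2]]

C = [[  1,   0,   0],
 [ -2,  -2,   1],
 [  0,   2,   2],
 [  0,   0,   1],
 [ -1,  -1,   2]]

First compute MC:
[[ -1, -10,  -1],
 [  0,  -2,   2],
 [ -1,  -8,  -3]]
Now row reduce the product.
R3 ← R3 − R1: [0, 2, -2]
R3 ← R3 + R2: [0, 0, 0]
2 nonzero rows, so rank(MC) = 2.

2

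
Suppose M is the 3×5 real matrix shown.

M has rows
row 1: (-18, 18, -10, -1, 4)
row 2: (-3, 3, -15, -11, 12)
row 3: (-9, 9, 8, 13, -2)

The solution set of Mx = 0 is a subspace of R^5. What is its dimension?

Row reduce to echelon form.
R2 ← R2 − (1/6)·R1: [0, 0, -40/3, -65/6, 34/3]
R3 ← R3 − (1/2)·R1: [0, 0, 13, 27/2, -4]
R3 ← R3 + (39/40)·R2: [0, 0, 0, 47/16, 141/20]
3 nonzero rows, so rank(M) = 3.
M has 5 columns; by rank–nullity, nullity = 5 − 3 = 2.

2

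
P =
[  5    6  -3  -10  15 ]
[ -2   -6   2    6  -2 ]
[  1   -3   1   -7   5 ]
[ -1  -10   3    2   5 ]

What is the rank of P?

Row reduce to echelon form.
R2 ← R2 + (2/5)·R1: [0, -18/5, 4/5, 2, 4]
R3 ← R3 − (1/5)·R1: [0, -21/5, 8/5, -5, 2]
R4 ← R4 + (1/5)·R1: [0, -44/5, 12/5, 0, 8]
R3 ← R3 − (7/6)·R2: [0, 0, 2/3, -22/3, -8/3]
R4 ← R4 − (22/9)·R2: [0, 0, 4/9, -44/9, -16/9]
R4 ← R4 − (2/3)·R3: [0, 0, 0, 0, 0]
Echelon form has 3 nonzero rows, so rank(P) = 3.

3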